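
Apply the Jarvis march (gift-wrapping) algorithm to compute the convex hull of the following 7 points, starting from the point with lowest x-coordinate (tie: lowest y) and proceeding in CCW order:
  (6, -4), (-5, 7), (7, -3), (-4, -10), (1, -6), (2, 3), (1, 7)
Hull (CCW) = [(-5, 7), (-4, -10), (6, -4), (7, -3), (1, 7)]

Jarvis march: at each step, from the current hull vertex p, select the next vertex q as the point such that every other point lies strictly to the left of (or on) the directed line p → q. (Equivalently: for every other point r, the cross product (q − p) × (r − p) ≥ 0.)
Starting point (lowest x, tie lowest y): (-5, 7). Wrap until returning to start. Resulting hull: (-5, 7), (-4, -10), (6, -4), (7, -3), (1, 7).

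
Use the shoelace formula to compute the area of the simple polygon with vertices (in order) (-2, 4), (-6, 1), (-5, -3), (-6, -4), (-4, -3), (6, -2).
Area = 95/2

Shoelace formula: Area = (1/2) |Σ_i (x_i · y_{i+1} − x_{i+1} · y_i)| (indices mod n). Compute each cross term:
  (-2)(1) − (-6)(4) = 22
  (-6)(-3) − (-5)(1) = 23
  (-5)(-4) − (-6)(-3) = 2
  (-6)(-3) − (-4)(-4) = 2
  (-4)(-2) − (6)(-3) = 26
  (6)(4) − (-2)(-2) = 20
Sum = 95, so (signed) Area = 95/2 = 95/2, |Area| = 95/2.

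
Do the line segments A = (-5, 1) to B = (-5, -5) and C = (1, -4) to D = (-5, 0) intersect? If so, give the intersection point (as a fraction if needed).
Yes; intersection at (-5, 0) (t = 1/6 on AB, s = 1 on CD)

Parametrize AB as A + t(B − A) = (-5 + 0 t, 1 + -6 t) and CD as C + s(D − C) = (1 + -6 s, -4 + 4 s). Solve the linear system for (t, s). Determinant = 36 ≠ 0, so a unique intersection of the containing lines exists. Solution: t = 1/6, s = 1 — both in [0, 1], so the segments cross. Intersection point: (-5, 0).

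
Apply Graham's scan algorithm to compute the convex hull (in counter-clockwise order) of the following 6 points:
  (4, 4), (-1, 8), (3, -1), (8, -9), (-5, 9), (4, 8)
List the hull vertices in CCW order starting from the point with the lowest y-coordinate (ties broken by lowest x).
Hull (CCW) = [(8, -9), (4, 8), (-5, 9)]

Graham scan procedure:
  1. Find the pivot p₀ = point with lowest y (tie → lowest x): (8, -9).
  2. Sort the remaining points by polar angle around p₀.
  3. Walk through sorted points, maintaining a stack; pop the top while the last three entries make a non-left turn (cross product ≤ 0).
  4. Final stack is the convex hull in CCW order: (8, -9), (4, 8), (-5, 9).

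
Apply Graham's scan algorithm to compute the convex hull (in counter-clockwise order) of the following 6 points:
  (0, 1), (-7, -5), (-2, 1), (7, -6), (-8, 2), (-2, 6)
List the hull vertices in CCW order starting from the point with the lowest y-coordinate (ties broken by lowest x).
Hull (CCW) = [(7, -6), (-2, 6), (-8, 2), (-7, -5)]

Graham scan procedure:
  1. Find the pivot p₀ = point with lowest y (tie → lowest x): (7, -6).
  2. Sort the remaining points by polar angle around p₀.
  3. Walk through sorted points, maintaining a stack; pop the top while the last three entries make a non-left turn (cross product ≤ 0).
  4. Final stack is the convex hull in CCW order: (7, -6), (-2, 6), (-8, 2), (-7, -5).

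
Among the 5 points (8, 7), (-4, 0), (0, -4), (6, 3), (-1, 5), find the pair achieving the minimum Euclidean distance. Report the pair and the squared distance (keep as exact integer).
Pair = ((8, 7), (6, 3)); squared distance = 20

Compute all C(5, 2) = 10 pairwise squared distances (x_i − x_j)² + (y_i − y_j)². The minimum is 20, attained by the pair ((8, 7), (6, 3)).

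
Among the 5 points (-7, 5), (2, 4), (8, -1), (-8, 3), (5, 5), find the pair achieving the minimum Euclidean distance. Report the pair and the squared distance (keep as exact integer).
Pair = ((-7, 5), (-8, 3)); squared distance = 5

Compute all C(5, 2) = 10 pairwise squared distances (x_i − x_j)² + (y_i − y_j)². The minimum is 5, attained by the pair ((-7, 5), (-8, 3)).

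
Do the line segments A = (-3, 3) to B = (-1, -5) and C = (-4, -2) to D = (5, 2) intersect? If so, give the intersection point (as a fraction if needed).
Yes; intersection at (-79/40, -11/10) (t = 41/80 on AB, s = 9/40 on CD)

Parametrize AB as A + t(B − A) = (-3 + 2 t, 3 + -8 t) and CD as C + s(D − C) = (-4 + 9 s, -2 + 4 s). Solve the linear system for (t, s). Determinant = -80 ≠ 0, so a unique intersection of the containing lines exists. Solution: t = 41/80, s = 9/40 — both in [0, 1], so the segments cross. Intersection point: (-79/40, -11/10).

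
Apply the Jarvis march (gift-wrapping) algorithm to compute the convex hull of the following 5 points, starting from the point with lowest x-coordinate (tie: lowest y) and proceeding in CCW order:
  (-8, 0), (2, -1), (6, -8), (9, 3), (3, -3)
Hull (CCW) = [(-8, 0), (6, -8), (9, 3)]

Jarvis march: at each step, from the current hull vertex p, select the next vertex q as the point such that every other point lies strictly to the left of (or on) the directed line p → q. (Equivalently: for every other point r, the cross product (q − p) × (r − p) ≥ 0.)
Starting point (lowest x, tie lowest y): (-8, 0). Wrap until returning to start. Resulting hull: (-8, 0), (6, -8), (9, 3).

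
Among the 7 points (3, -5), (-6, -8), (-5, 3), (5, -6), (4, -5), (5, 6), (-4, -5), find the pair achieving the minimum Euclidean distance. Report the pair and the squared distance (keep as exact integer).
Pair = ((3, -5), (4, -5)); squared distance = 1

Compute all C(7, 2) = 21 pairwise squared distances (x_i − x_j)² + (y_i − y_j)². The minimum is 1, attained by the pair ((3, -5), (4, -5)).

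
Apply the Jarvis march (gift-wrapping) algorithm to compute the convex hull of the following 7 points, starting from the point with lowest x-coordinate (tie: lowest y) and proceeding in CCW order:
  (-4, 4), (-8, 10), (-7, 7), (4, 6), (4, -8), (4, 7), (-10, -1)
Hull (CCW) = [(-10, -1), (4, -8), (4, 7), (-8, 10)]

Jarvis march: at each step, from the current hull vertex p, select the next vertex q as the point such that every other point lies strictly to the left of (or on) the directed line p → q. (Equivalently: for every other point r, the cross product (q − p) × (r − p) ≥ 0.)
Starting point (lowest x, tie lowest y): (-10, -1). Wrap until returning to start. Resulting hull: (-10, -1), (4, -8), (4, 7), (-8, 10).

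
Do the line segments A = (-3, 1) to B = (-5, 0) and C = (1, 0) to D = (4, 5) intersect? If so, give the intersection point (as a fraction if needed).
No (intersection of containing lines falls outside at least one segment)

Parametrize and solve: t = -23/7, s = 6/7. At least one of these is outside [0, 1], so the segments do not intersect.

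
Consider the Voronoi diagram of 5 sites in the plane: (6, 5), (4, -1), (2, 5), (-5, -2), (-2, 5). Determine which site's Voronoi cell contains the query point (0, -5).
Nearest site = (4, -1)

The Voronoi cell of site s contains exactly those query points closer to s than to any other site. Compute squared distances from q = (0, -5) to each site:
  (4 − 0)² + (-1 − -5)² = 32
  (-5 − 0)² + (-2 − -5)² = 34
  (-2 − 0)² + (5 − -5)² = 104
  (2 − 0)² + (5 − -5)² = 104
  (6 − 0)² + (5 − -5)² = 136
Minimum is attained by (4, -1), so q lies in its Voronoi cell.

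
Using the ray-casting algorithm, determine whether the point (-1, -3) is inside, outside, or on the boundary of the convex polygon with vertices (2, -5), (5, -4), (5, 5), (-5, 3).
The point (-1, -3) lies strictly outside the polygon

Cast a horizontal ray to the right from the query point and count how many polygon edges it crosses (each edge strictly once or zero times, handled with the usual half-open convention). 
Parity of crossings → even ⇒ outside.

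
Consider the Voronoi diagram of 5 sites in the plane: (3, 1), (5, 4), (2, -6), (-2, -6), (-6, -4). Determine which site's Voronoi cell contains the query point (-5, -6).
Nearest site = (-6, -4)

The Voronoi cell of site s contains exactly those query points closer to s than to any other site. Compute squared distances from q = (-5, -6) to each site:
  (-6 − -5)² + (-4 − -6)² = 5
  (-2 − -5)² + (-6 − -6)² = 9
  (2 − -5)² + (-6 − -6)² = 49
  (3 − -5)² + (1 − -6)² = 113
  (5 − -5)² + (4 − -6)² = 200
Minimum is attained by (-6, -4), so q lies in its Voronoi cell.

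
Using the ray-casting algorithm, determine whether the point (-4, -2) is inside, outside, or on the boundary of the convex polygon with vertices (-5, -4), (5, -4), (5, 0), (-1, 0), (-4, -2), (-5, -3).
The point (-4, -2) lies on the polygon boundary

Boundary check: the query satisfies the collinearity and bounding-box conditions for some polygon edge, so it lies exactly on the boundary.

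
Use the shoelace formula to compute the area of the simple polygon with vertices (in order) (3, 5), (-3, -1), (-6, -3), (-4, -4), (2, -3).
Area = 33

Shoelace formula: Area = (1/2) |Σ_i (x_i · y_{i+1} − x_{i+1} · y_i)| (indices mod n). Compute each cross term:
  (3)(-1) − (-3)(5) = 12
  (-3)(-3) − (-6)(-1) = 3
  (-6)(-4) − (-4)(-3) = 12
  (-4)(-3) − (2)(-4) = 20
  (2)(5) − (3)(-3) = 19
Sum = 66, so (signed) Area = 66/2 = 33, |Area| = 33.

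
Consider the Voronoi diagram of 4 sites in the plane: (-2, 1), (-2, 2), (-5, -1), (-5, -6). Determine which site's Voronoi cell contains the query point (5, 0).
Nearest site = (-2, 1)

The Voronoi cell of site s contains exactly those query points closer to s than to any other site. Compute squared distances from q = (5, 0) to each site:
  (-2 − 5)² + (1 − 0)² = 50
  (-2 − 5)² + (2 − 0)² = 53
  (-5 − 5)² + (-1 − 0)² = 101
  (-5 − 5)² + (-6 − 0)² = 136
Minimum is attained by (-2, 1), so q lies in its Voronoi cell.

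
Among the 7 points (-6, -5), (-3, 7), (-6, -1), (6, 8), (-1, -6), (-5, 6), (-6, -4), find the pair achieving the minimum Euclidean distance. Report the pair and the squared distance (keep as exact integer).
Pair = ((-6, -5), (-6, -4)); squared distance = 1

Compute all C(7, 2) = 21 pairwise squared distances (x_i − x_j)² + (y_i − y_j)². The minimum is 1, attained by the pair ((-6, -5), (-6, -4)).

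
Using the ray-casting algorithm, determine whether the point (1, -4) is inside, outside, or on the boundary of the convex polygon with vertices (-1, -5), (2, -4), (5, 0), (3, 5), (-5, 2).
The point (1, -4) lies strictly inside the polygon

Cast a horizontal ray to the right from the query point and count how many polygon edges it crosses (each edge strictly once or zero times, handled with the usual half-open convention). 
Parity of crossings → odd ⇒ inside.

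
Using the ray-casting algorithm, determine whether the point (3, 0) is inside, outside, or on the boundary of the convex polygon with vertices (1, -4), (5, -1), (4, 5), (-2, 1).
The point (3, 0) lies strictly inside the polygon

Cast a horizontal ray to the right from the query point and count how many polygon edges it crosses (each edge strictly once or zero times, handled with the usual half-open convention). 
Parity of crossings → odd ⇒ inside.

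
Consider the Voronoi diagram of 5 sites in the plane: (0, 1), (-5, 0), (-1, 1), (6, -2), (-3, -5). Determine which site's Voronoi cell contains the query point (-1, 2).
Nearest site = (-1, 1)

The Voronoi cell of site s contains exactly those query points closer to s than to any other site. Compute squared distances from q = (-1, 2) to each site:
  (-1 − -1)² + (1 − 2)² = 1
  (0 − -1)² + (1 − 2)² = 2
  (-5 − -1)² + (0 − 2)² = 20
  (-3 − -1)² + (-5 − 2)² = 53
  (6 − -1)² + (-2 − 2)² = 65
Minimum is attained by (-1, 1), so q lies in its Voronoi cell.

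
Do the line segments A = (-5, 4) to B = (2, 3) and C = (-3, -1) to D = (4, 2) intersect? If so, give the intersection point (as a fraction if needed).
No (intersection of containing lines falls outside at least one segment)

Parametrize and solve: t = 41/28, s = 33/28. At least one of these is outside [0, 1], so the segments do not intersect.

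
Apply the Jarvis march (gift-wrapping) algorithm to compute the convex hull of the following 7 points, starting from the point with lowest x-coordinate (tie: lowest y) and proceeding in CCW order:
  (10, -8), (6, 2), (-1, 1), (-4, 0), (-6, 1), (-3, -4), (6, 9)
Hull (CCW) = [(-6, 1), (-3, -4), (10, -8), (6, 9)]

Jarvis march: at each step, from the current hull vertex p, select the next vertex q as the point such that every other point lies strictly to the left of (or on) the directed line p → q. (Equivalently: for every other point r, the cross product (q − p) × (r − p) ≥ 0.)
Starting point (lowest x, tie lowest y): (-6, 1). Wrap until returning to start. Resulting hull: (-6, 1), (-3, -4), (10, -8), (6, 9).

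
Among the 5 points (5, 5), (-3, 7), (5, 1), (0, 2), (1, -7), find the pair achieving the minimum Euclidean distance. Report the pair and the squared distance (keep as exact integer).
Pair = ((5, 5), (5, 1)); squared distance = 16

Compute all C(5, 2) = 10 pairwise squared distances (x_i − x_j)² + (y_i − y_j)². The minimum is 16, attained by the pair ((5, 5), (5, 1)).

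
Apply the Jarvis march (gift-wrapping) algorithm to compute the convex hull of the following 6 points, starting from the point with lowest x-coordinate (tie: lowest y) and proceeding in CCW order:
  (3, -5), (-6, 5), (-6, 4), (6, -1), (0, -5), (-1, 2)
Hull (CCW) = [(-6, 4), (0, -5), (3, -5), (6, -1), (-6, 5)]

Jarvis march: at each step, from the current hull vertex p, select the next vertex q as the point such that every other point lies strictly to the left of (or on) the directed line p → q. (Equivalently: for every other point r, the cross product (q − p) × (r − p) ≥ 0.)
Starting point (lowest x, tie lowest y): (-6, 4). Wrap until returning to start. Resulting hull: (-6, 4), (0, -5), (3, -5), (6, -1), (-6, 5).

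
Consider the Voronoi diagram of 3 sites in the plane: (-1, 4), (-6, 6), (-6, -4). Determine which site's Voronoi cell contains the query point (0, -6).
Nearest site = (-6, -4)

The Voronoi cell of site s contains exactly those query points closer to s than to any other site. Compute squared distances from q = (0, -6) to each site:
  (-6 − 0)² + (-4 − -6)² = 40
  (-1 − 0)² + (4 − -6)² = 101
  (-6 − 0)² + (6 − -6)² = 180
Minimum is attained by (-6, -4), so q lies in its Voronoi cell.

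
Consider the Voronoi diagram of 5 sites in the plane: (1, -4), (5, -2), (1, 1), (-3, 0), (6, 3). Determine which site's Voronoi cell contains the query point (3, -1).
Nearest site = (5, -2)

The Voronoi cell of site s contains exactly those query points closer to s than to any other site. Compute squared distances from q = (3, -1) to each site:
  (5 − 3)² + (-2 − -1)² = 5
  (1 − 3)² + (1 − -1)² = 8
  (1 − 3)² + (-4 − -1)² = 13
  (6 − 3)² + (3 − -1)² = 25
  (-3 − 3)² + (0 − -1)² = 37
Minimum is attained by (5, -2), so q lies in its Voronoi cell.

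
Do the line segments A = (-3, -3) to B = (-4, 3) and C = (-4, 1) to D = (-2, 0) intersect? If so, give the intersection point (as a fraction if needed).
Yes; intersection at (-40/11, 9/11) (t = 7/11 on AB, s = 2/11 on CD)

Parametrize AB as A + t(B − A) = (-3 + -1 t, -3 + 6 t) and CD as C + s(D − C) = (-4 + 2 s, 1 + -1 s). Solve the linear system for (t, s). Determinant = 11 ≠ 0, so a unique intersection of the containing lines exists. Solution: t = 7/11, s = 2/11 — both in [0, 1], so the segments cross. Intersection point: (-40/11, 9/11).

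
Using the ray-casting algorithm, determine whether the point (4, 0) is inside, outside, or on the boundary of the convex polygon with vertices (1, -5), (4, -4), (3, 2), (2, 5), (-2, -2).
The point (4, 0) lies strictly outside the polygon

Cast a horizontal ray to the right from the query point and count how many polygon edges it crosses (each edge strictly once or zero times, handled with the usual half-open convention). 
Parity of crossings → even ⇒ outside.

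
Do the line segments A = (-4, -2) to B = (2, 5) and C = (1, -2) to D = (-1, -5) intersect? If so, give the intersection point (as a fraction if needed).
No (intersection of containing lines falls outside at least one segment)

Parametrize and solve: t = 15/4, s = -35/4. At least one of these is outside [0, 1], so the segments do not intersect.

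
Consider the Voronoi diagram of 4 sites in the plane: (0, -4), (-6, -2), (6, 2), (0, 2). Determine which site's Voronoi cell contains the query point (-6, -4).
Nearest site = (-6, -2)

The Voronoi cell of site s contains exactly those query points closer to s than to any other site. Compute squared distances from q = (-6, -4) to each site:
  (-6 − -6)² + (-2 − -4)² = 4
  (0 − -6)² + (-4 − -4)² = 36
  (0 − -6)² + (2 − -4)² = 72
  (6 − -6)² + (2 − -4)² = 180
Minimum is attained by (-6, -2), so q lies in its Voronoi cell.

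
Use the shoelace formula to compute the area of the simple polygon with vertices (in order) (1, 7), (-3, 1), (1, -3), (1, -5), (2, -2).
Area = 26

Shoelace formula: Area = (1/2) |Σ_i (x_i · y_{i+1} − x_{i+1} · y_i)| (indices mod n). Compute each cross term:
  (1)(1) − (-3)(7) = 22
  (-3)(-3) − (1)(1) = 8
  (1)(-5) − (1)(-3) = -2
  (1)(-2) − (2)(-5) = 8
  (2)(7) − (1)(-2) = 16
Sum = 52, so (signed) Area = 52/2 = 26, |Area| = 26.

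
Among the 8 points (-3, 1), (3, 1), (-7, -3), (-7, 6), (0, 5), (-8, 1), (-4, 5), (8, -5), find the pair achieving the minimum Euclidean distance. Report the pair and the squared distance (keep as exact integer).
Pair = ((-7, 6), (-4, 5)); squared distance = 10

Compute all C(8, 2) = 28 pairwise squared distances (x_i − x_j)² + (y_i − y_j)². The minimum is 10, attained by the pair ((-7, 6), (-4, 5)).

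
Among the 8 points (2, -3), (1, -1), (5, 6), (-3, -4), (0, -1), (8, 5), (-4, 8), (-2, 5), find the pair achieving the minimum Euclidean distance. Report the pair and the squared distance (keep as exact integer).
Pair = ((1, -1), (0, -1)); squared distance = 1

Compute all C(8, 2) = 28 pairwise squared distances (x_i − x_j)² + (y_i − y_j)². The minimum is 1, attained by the pair ((1, -1), (0, -1)).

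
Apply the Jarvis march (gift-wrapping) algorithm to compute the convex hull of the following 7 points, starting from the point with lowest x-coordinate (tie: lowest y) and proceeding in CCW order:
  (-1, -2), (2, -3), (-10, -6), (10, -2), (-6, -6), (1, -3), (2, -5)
Hull (CCW) = [(-10, -6), (-6, -6), (2, -5), (10, -2), (-1, -2)]

Jarvis march: at each step, from the current hull vertex p, select the next vertex q as the point such that every other point lies strictly to the left of (or on) the directed line p → q. (Equivalently: for every other point r, the cross product (q − p) × (r − p) ≥ 0.)
Starting point (lowest x, tie lowest y): (-10, -6). Wrap until returning to start. Resulting hull: (-10, -6), (-6, -6), (2, -5), (10, -2), (-1, -2).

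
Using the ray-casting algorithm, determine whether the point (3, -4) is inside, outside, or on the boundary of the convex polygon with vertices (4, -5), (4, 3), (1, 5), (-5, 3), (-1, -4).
The point (3, -4) lies strictly inside the polygon

Cast a horizontal ray to the right from the query point and count how many polygon edges it crosses (each edge strictly once or zero times, handled with the usual half-open convention). 
Parity of crossings → odd ⇒ inside.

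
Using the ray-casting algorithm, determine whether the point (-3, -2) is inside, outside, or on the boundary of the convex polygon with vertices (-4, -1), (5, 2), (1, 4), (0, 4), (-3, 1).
The point (-3, -2) lies strictly outside the polygon

Cast a horizontal ray to the right from the query point and count how many polygon edges it crosses (each edge strictly once or zero times, handled with the usual half-open convention). 
Parity of crossings → even ⇒ outside.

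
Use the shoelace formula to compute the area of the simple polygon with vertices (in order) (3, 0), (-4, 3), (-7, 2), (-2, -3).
Area = 28

Shoelace formula: Area = (1/2) |Σ_i (x_i · y_{i+1} − x_{i+1} · y_i)| (indices mod n). Compute each cross term:
  (3)(3) − (-4)(0) = 9
  (-4)(2) − (-7)(3) = 13
  (-7)(-3) − (-2)(2) = 25
  (-2)(0) − (3)(-3) = 9
Sum = 56, so (signed) Area = 56/2 = 28, |Area| = 28.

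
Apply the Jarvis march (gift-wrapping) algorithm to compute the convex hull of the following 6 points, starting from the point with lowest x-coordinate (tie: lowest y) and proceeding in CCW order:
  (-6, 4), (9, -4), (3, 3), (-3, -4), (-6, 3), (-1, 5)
Hull (CCW) = [(-6, 3), (-3, -4), (9, -4), (3, 3), (-1, 5), (-6, 4)]

Jarvis march: at each step, from the current hull vertex p, select the next vertex q as the point such that every other point lies strictly to the left of (or on) the directed line p → q. (Equivalently: for every other point r, the cross product (q − p) × (r − p) ≥ 0.)
Starting point (lowest x, tie lowest y): (-6, 3). Wrap until returning to start. Resulting hull: (-6, 3), (-3, -4), (9, -4), (3, 3), (-1, 5), (-6, 4).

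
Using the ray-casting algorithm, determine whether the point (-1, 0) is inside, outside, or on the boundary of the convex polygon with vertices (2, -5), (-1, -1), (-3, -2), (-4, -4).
The point (-1, 0) lies strictly outside the polygon

Cast a horizontal ray to the right from the query point and count how many polygon edges it crosses (each edge strictly once or zero times, handled with the usual half-open convention). 
Parity of crossings → even ⇒ outside.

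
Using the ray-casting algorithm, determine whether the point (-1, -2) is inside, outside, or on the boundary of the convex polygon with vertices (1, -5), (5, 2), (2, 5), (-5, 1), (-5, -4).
The point (-1, -2) lies strictly inside the polygon

Cast a horizontal ray to the right from the query point and count how many polygon edges it crosses (each edge strictly once or zero times, handled with the usual half-open convention). 
Parity of crossings → odd ⇒ inside.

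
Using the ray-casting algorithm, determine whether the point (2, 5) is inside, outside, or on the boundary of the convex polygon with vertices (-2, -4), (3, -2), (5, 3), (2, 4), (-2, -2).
The point (2, 5) lies strictly outside the polygon

Cast a horizontal ray to the right from the query point and count how many polygon edges it crosses (each edge strictly once or zero times, handled with the usual half-open convention). 
Parity of crossings → even ⇒ outside.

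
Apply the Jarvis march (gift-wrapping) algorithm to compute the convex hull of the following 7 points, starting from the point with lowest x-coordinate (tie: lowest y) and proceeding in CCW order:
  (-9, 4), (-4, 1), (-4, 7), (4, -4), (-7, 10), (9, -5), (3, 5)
Hull (CCW) = [(-9, 4), (4, -4), (9, -5), (3, 5), (-7, 10)]

Jarvis march: at each step, from the current hull vertex p, select the next vertex q as the point such that every other point lies strictly to the left of (or on) the directed line p → q. (Equivalently: for every other point r, the cross product (q − p) × (r − p) ≥ 0.)
Starting point (lowest x, tie lowest y): (-9, 4). Wrap until returning to start. Resulting hull: (-9, 4), (4, -4), (9, -5), (3, 5), (-7, 10).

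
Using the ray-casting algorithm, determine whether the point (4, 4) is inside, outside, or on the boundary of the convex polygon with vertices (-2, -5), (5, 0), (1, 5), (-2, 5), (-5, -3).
The point (4, 4) lies strictly outside the polygon

Cast a horizontal ray to the right from the query point and count how many polygon edges it crosses (each edge strictly once or zero times, handled with the usual half-open convention). 
Parity of crossings → even ⇒ outside.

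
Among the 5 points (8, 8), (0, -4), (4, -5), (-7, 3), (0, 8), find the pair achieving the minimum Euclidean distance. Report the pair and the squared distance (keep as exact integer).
Pair = ((0, -4), (4, -5)); squared distance = 17

Compute all C(5, 2) = 10 pairwise squared distances (x_i − x_j)² + (y_i − y_j)². The minimum is 17, attained by the pair ((0, -4), (4, -5)).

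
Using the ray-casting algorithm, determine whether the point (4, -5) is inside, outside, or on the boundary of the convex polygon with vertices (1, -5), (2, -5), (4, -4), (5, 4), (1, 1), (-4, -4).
The point (4, -5) lies strictly outside the polygon

Cast a horizontal ray to the right from the query point and count how many polygon edges it crosses (each edge strictly once or zero times, handled with the usual half-open convention). 
Parity of crossings → even ⇒ outside.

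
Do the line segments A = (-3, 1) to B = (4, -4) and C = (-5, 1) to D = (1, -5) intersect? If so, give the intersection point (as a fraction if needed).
No (intersection of containing lines falls outside at least one segment)

Parametrize and solve: t = -1, s = -5/6. At least one of these is outside [0, 1], so the segments do not intersect.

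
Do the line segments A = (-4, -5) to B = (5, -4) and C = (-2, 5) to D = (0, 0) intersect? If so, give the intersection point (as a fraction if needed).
No (intersection of containing lines falls outside at least one segment)

Parametrize and solve: t = 30/47, s = 88/47. At least one of these is outside [0, 1], so the segments do not intersect.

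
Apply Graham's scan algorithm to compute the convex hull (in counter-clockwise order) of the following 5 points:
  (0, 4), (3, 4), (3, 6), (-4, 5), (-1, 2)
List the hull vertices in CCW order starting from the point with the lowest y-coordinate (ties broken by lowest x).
Hull (CCW) = [(-1, 2), (3, 4), (3, 6), (-4, 5)]

Graham scan procedure:
  1. Find the pivot p₀ = point with lowest y (tie → lowest x): (-1, 2).
  2. Sort the remaining points by polar angle around p₀.
  3. Walk through sorted points, maintaining a stack; pop the top while the last three entries make a non-left turn (cross product ≤ 0).
  4. Final stack is the convex hull in CCW order: (-1, 2), (3, 4), (3, 6), (-4, 5).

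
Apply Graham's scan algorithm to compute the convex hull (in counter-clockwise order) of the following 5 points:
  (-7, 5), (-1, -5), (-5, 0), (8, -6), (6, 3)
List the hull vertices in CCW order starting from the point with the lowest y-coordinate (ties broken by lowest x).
Hull (CCW) = [(8, -6), (6, 3), (-7, 5), (-5, 0), (-1, -5)]

Graham scan procedure:
  1. Find the pivot p₀ = point with lowest y (tie → lowest x): (8, -6).
  2. Sort the remaining points by polar angle around p₀.
  3. Walk through sorted points, maintaining a stack; pop the top while the last three entries make a non-left turn (cross product ≤ 0).
  4. Final stack is the convex hull in CCW order: (8, -6), (6, 3), (-7, 5), (-5, 0), (-1, -5).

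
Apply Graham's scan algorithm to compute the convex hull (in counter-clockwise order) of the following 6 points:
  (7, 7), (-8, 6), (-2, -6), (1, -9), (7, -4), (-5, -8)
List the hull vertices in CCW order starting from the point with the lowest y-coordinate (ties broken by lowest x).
Hull (CCW) = [(1, -9), (7, -4), (7, 7), (-8, 6), (-5, -8)]

Graham scan procedure:
  1. Find the pivot p₀ = point with lowest y (tie → lowest x): (1, -9).
  2. Sort the remaining points by polar angle around p₀.
  3. Walk through sorted points, maintaining a stack; pop the top while the last three entries make a non-left turn (cross product ≤ 0).
  4. Final stack is the convex hull in CCW order: (1, -9), (7, -4), (7, 7), (-8, 6), (-5, -8).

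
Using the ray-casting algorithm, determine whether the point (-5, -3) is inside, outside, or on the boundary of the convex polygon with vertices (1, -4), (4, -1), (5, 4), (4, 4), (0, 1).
The point (-5, -3) lies strictly outside the polygon

Cast a horizontal ray to the right from the query point and count how many polygon edges it crosses (each edge strictly once or zero times, handled with the usual half-open convention). 
Parity of crossings → even ⇒ outside.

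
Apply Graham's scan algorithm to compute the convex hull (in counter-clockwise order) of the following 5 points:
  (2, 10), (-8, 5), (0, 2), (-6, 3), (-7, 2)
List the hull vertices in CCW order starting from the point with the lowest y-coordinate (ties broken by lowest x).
Hull (CCW) = [(-7, 2), (0, 2), (2, 10), (-8, 5)]

Graham scan procedure:
  1. Find the pivot p₀ = point with lowest y (tie → lowest x): (-7, 2).
  2. Sort the remaining points by polar angle around p₀.
  3. Walk through sorted points, maintaining a stack; pop the top while the last three entries make a non-left turn (cross product ≤ 0).
  4. Final stack is the convex hull in CCW order: (-7, 2), (0, 2), (2, 10), (-8, 5).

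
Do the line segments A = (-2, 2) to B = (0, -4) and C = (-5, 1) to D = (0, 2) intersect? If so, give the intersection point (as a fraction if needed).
Yes; intersection at (-15/8, 13/8) (t = 1/16 on AB, s = 5/8 on CD)

Parametrize AB as A + t(B − A) = (-2 + 2 t, 2 + -6 t) and CD as C + s(D − C) = (-5 + 5 s, 1 + 1 s). Solve the linear system for (t, s). Determinant = -32 ≠ 0, so a unique intersection of the containing lines exists. Solution: t = 1/16, s = 5/8 — both in [0, 1], so the segments cross. Intersection point: (-15/8, 13/8).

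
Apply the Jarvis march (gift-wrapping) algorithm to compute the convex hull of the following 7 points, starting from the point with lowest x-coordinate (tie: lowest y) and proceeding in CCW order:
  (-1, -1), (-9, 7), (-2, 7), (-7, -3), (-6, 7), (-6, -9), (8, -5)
Hull (CCW) = [(-9, 7), (-6, -9), (8, -5), (-2, 7)]

Jarvis march: at each step, from the current hull vertex p, select the next vertex q as the point such that every other point lies strictly to the left of (or on) the directed line p → q. (Equivalently: for every other point r, the cross product (q − p) × (r − p) ≥ 0.)
Starting point (lowest x, tie lowest y): (-9, 7). Wrap until returning to start. Resulting hull: (-9, 7), (-6, -9), (8, -5), (-2, 7).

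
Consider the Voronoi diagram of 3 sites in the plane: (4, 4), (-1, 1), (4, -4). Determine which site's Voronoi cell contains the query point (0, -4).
Nearest site = (4, -4)

The Voronoi cell of site s contains exactly those query points closer to s than to any other site. Compute squared distances from q = (0, -4) to each site:
  (4 − 0)² + (-4 − -4)² = 16
  (-1 − 0)² + (1 − -4)² = 26
  (4 − 0)² + (4 − -4)² = 80
Minimum is attained by (4, -4), so q lies in its Voronoi cell.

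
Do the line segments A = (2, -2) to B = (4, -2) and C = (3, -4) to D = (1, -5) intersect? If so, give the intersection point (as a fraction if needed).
No (intersection of containing lines falls outside at least one segment)

Parametrize and solve: t = 5/2, s = -2. At least one of these is outside [0, 1], so the segments do not intersect.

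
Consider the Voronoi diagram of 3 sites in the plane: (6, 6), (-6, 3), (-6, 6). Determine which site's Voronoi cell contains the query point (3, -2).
Nearest site = (6, 6)

The Voronoi cell of site s contains exactly those query points closer to s than to any other site. Compute squared distances from q = (3, -2) to each site:
  (6 − 3)² + (6 − -2)² = 73
  (-6 − 3)² + (3 − -2)² = 106
  (-6 − 3)² + (6 − -2)² = 145
Minimum is attained by (6, 6), so q lies in its Voronoi cell.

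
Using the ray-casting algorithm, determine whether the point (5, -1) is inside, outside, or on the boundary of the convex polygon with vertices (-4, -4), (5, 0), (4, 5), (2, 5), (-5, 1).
The point (5, -1) lies strictly outside the polygon

Cast a horizontal ray to the right from the query point and count how many polygon edges it crosses (each edge strictly once or zero times, handled with the usual half-open convention). 
Parity of crossings → even ⇒ outside.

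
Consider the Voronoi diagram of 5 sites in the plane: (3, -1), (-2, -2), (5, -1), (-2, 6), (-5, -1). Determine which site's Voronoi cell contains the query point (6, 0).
Nearest site = (5, -1)

The Voronoi cell of site s contains exactly those query points closer to s than to any other site. Compute squared distances from q = (6, 0) to each site:
  (5 − 6)² + (-1 − 0)² = 2
  (3 − 6)² + (-1 − 0)² = 10
  (-2 − 6)² + (-2 − 0)² = 68
  (-2 − 6)² + (6 − 0)² = 100
  (-5 − 6)² + (-1 − 0)² = 122
Minimum is attained by (5, -1), so q lies in its Voronoi cell.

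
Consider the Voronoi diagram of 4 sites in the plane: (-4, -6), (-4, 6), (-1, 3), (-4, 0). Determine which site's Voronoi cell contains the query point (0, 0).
Nearest site = (-1, 3)

The Voronoi cell of site s contains exactly those query points closer to s than to any other site. Compute squared distances from q = (0, 0) to each site:
  (-1 − 0)² + (3 − 0)² = 10
  (-4 − 0)² + (0 − 0)² = 16
  (-4 − 0)² + (-6 − 0)² = 52
  (-4 − 0)² + (6 − 0)² = 52
Minimum is attained by (-1, 3), so q lies in its Voronoi cell.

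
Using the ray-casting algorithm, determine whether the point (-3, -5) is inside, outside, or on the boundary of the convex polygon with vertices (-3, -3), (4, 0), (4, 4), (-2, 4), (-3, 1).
The point (-3, -5) lies strictly outside the polygon

Cast a horizontal ray to the right from the query point and count how many polygon edges it crosses (each edge strictly once or zero times, handled with the usual half-open convention). 
Parity of crossings → even ⇒ outside.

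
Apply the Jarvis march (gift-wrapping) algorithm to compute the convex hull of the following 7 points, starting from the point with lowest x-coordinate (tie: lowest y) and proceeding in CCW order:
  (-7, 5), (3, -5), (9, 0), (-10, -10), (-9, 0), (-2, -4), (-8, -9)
Hull (CCW) = [(-10, -10), (3, -5), (9, 0), (-7, 5), (-9, 0)]

Jarvis march: at each step, from the current hull vertex p, select the next vertex q as the point such that every other point lies strictly to the left of (or on) the directed line p → q. (Equivalently: for every other point r, the cross product (q − p) × (r − p) ≥ 0.)
Starting point (lowest x, tie lowest y): (-10, -10). Wrap until returning to start. Resulting hull: (-10, -10), (3, -5), (9, 0), (-7, 5), (-9, 0).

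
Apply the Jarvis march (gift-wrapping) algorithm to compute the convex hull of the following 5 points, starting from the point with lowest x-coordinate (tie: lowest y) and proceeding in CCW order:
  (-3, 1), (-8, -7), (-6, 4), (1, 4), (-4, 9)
Hull (CCW) = [(-8, -7), (1, 4), (-4, 9), (-6, 4)]

Jarvis march: at each step, from the current hull vertex p, select the next vertex q as the point such that every other point lies strictly to the left of (or on) the directed line p → q. (Equivalently: for every other point r, the cross product (q − p) × (r − p) ≥ 0.)
Starting point (lowest x, tie lowest y): (-8, -7). Wrap until returning to start. Resulting hull: (-8, -7), (1, 4), (-4, 9), (-6, 4).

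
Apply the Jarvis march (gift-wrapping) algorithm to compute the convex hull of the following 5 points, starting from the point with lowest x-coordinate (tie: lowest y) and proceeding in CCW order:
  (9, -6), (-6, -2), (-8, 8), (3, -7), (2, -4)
Hull (CCW) = [(-8, 8), (-6, -2), (3, -7), (9, -6)]

Jarvis march: at each step, from the current hull vertex p, select the next vertex q as the point such that every other point lies strictly to the left of (or on) the directed line p → q. (Equivalently: for every other point r, the cross product (q − p) × (r − p) ≥ 0.)
Starting point (lowest x, tie lowest y): (-8, 8). Wrap until returning to start. Resulting hull: (-8, 8), (-6, -2), (3, -7), (9, -6).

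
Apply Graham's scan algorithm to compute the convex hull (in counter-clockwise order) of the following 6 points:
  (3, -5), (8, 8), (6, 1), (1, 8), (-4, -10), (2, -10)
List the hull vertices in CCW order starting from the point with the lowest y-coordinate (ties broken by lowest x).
Hull (CCW) = [(-4, -10), (2, -10), (6, 1), (8, 8), (1, 8)]

Graham scan procedure:
  1. Find the pivot p₀ = point with lowest y (tie → lowest x): (-4, -10).
  2. Sort the remaining points by polar angle around p₀.
  3. Walk through sorted points, maintaining a stack; pop the top while the last three entries make a non-left turn (cross product ≤ 0).
  4. Final stack is the convex hull in CCW order: (-4, -10), (2, -10), (6, 1), (8, 8), (1, 8).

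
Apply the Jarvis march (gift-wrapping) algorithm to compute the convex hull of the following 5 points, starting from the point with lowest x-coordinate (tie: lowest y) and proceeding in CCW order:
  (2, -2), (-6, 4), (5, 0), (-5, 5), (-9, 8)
Hull (CCW) = [(-9, 8), (-6, 4), (2, -2), (5, 0)]

Jarvis march: at each step, from the current hull vertex p, select the next vertex q as the point such that every other point lies strictly to the left of (or on) the directed line p → q. (Equivalently: for every other point r, the cross product (q − p) × (r − p) ≥ 0.)
Starting point (lowest x, tie lowest y): (-9, 8). Wrap until returning to start. Resulting hull: (-9, 8), (-6, 4), (2, -2), (5, 0).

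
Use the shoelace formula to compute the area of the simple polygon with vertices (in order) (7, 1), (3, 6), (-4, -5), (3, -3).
Area = 99/2

Shoelace formula: Area = (1/2) |Σ_i (x_i · y_{i+1} − x_{i+1} · y_i)| (indices mod n). Compute each cross term:
  (7)(6) − (3)(1) = 39
  (3)(-5) − (-4)(6) = 9
  (-4)(-3) − (3)(-5) = 27
  (3)(1) − (7)(-3) = 24
Sum = 99, so (signed) Area = 99/2 = 99/2, |Area| = 99/2.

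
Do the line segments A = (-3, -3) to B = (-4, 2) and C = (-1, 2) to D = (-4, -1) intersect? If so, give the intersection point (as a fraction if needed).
Yes; intersection at (-7/2, -1/2) (t = 1/2 on AB, s = 5/6 on CD)

Parametrize AB as A + t(B − A) = (-3 + -1 t, -3 + 5 t) and CD as C + s(D − C) = (-1 + -3 s, 2 + -3 s). Solve the linear system for (t, s). Determinant = -18 ≠ 0, so a unique intersection of the containing lines exists. Solution: t = 1/2, s = 5/6 — both in [0, 1], so the segments cross. Intersection point: (-7/2, -1/2).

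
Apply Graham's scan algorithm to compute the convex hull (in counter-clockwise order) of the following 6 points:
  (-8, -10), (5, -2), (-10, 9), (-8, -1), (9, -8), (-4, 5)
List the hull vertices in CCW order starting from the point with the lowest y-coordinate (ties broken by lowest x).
Hull (CCW) = [(-8, -10), (9, -8), (5, -2), (-4, 5), (-10, 9)]

Graham scan procedure:
  1. Find the pivot p₀ = point with lowest y (tie → lowest x): (-8, -10).
  2. Sort the remaining points by polar angle around p₀.
  3. Walk through sorted points, maintaining a stack; pop the top while the last three entries make a non-left turn (cross product ≤ 0).
  4. Final stack is the convex hull in CCW order: (-8, -10), (9, -8), (5, -2), (-4, 5), (-10, 9).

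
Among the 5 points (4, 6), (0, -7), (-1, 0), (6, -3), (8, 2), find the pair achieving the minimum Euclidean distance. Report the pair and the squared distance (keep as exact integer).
Pair = ((6, -3), (8, 2)); squared distance = 29

Compute all C(5, 2) = 10 pairwise squared distances (x_i − x_j)² + (y_i − y_j)². The minimum is 29, attained by the pair ((6, -3), (8, 2)).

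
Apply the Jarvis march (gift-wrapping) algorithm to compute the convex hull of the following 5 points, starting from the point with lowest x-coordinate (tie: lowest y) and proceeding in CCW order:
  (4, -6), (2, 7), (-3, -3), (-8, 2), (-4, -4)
Hull (CCW) = [(-8, 2), (-4, -4), (4, -6), (2, 7)]

Jarvis march: at each step, from the current hull vertex p, select the next vertex q as the point such that every other point lies strictly to the left of (or on) the directed line p → q. (Equivalently: for every other point r, the cross product (q − p) × (r − p) ≥ 0.)
Starting point (lowest x, tie lowest y): (-8, 2). Wrap until returning to start. Resulting hull: (-8, 2), (-4, -4), (4, -6), (2, 7).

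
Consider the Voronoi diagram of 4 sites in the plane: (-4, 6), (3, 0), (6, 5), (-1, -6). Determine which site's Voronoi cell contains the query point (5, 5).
Nearest site = (6, 5)

The Voronoi cell of site s contains exactly those query points closer to s than to any other site. Compute squared distances from q = (5, 5) to each site:
  (6 − 5)² + (5 − 5)² = 1
  (3 − 5)² + (0 − 5)² = 29
  (-4 − 5)² + (6 − 5)² = 82
  (-1 − 5)² + (-6 − 5)² = 157
Minimum is attained by (6, 5), so q lies in its Voronoi cell.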